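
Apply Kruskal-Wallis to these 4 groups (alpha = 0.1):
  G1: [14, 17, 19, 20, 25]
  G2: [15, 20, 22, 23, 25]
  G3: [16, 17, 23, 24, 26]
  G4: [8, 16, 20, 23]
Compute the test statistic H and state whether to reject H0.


Step 1: Combine all N = 19 observations and assign midranks.
sorted (value, group, rank): (8,G4,1), (14,G1,2), (15,G2,3), (16,G3,4.5), (16,G4,4.5), (17,G1,6.5), (17,G3,6.5), (19,G1,8), (20,G1,10), (20,G2,10), (20,G4,10), (22,G2,12), (23,G2,14), (23,G3,14), (23,G4,14), (24,G3,16), (25,G1,17.5), (25,G2,17.5), (26,G3,19)
Step 2: Sum ranks within each group.
R_1 = 44 (n_1 = 5)
R_2 = 56.5 (n_2 = 5)
R_3 = 60 (n_3 = 5)
R_4 = 29.5 (n_4 = 4)
Step 3: H = 12/(N(N+1)) * sum(R_i^2/n_i) - 3(N+1)
     = 12/(19*20) * (44^2/5 + 56.5^2/5 + 60^2/5 + 29.5^2/4) - 3*20
     = 0.031579 * 1963.21 - 60
     = 1.996184.
Step 4: Ties present; correction factor C = 1 - 66/(19^3 - 19) = 0.990351. Corrected H = 1.996184 / 0.990351 = 2.015633.
Step 5: Under H0, H ~ chi^2(3); p-value = 0.569168.
Step 6: alpha = 0.1. fail to reject H0.

H = 2.0156, df = 3, p = 0.569168, fail to reject H0.


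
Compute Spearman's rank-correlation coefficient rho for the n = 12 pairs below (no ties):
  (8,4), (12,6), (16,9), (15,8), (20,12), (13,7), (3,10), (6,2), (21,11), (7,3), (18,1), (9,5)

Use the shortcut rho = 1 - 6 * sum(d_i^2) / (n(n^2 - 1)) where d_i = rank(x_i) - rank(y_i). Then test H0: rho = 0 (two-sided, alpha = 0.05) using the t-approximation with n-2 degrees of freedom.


Step 1: Rank x and y separately (midranks; no ties here).
rank(x): 8->4, 12->6, 16->9, 15->8, 20->11, 13->7, 3->1, 6->2, 21->12, 7->3, 18->10, 9->5
rank(y): 4->4, 6->6, 9->9, 8->8, 12->12, 7->7, 10->10, 2->2, 11->11, 3->3, 1->1, 5->5
Step 2: d_i = R_x(i) - R_y(i); compute d_i^2.
  (4-4)^2=0, (6-6)^2=0, (9-9)^2=0, (8-8)^2=0, (11-12)^2=1, (7-7)^2=0, (1-10)^2=81, (2-2)^2=0, (12-11)^2=1, (3-3)^2=0, (10-1)^2=81, (5-5)^2=0
sum(d^2) = 164.
Step 3: rho = 1 - 6*164 / (12*(12^2 - 1)) = 1 - 984/1716 = 0.426573.
Step 4: Under H0, t = rho * sqrt((n-2)/(1-rho^2)) = 1.4914 ~ t(10).
Step 5: Two-sided p-value from the t-distribution with 10 df = 0.166700.
Step 6: alpha = 0.05. fail to reject H0.

rho = 0.4266, p = 0.166700, fail to reject H0 at alpha = 0.05.


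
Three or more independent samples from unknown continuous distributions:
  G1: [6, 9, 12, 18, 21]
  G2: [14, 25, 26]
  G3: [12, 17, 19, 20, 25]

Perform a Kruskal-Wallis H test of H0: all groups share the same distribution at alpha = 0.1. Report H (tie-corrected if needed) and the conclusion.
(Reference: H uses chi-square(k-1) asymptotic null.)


Step 1: Combine all N = 13 observations and assign midranks.
sorted (value, group, rank): (6,G1,1), (9,G1,2), (12,G1,3.5), (12,G3,3.5), (14,G2,5), (17,G3,6), (18,G1,7), (19,G3,8), (20,G3,9), (21,G1,10), (25,G2,11.5), (25,G3,11.5), (26,G2,13)
Step 2: Sum ranks within each group.
R_1 = 23.5 (n_1 = 5)
R_2 = 29.5 (n_2 = 3)
R_3 = 38 (n_3 = 5)
Step 3: H = 12/(N(N+1)) * sum(R_i^2/n_i) - 3(N+1)
     = 12/(13*14) * (23.5^2/5 + 29.5^2/3 + 38^2/5) - 3*14
     = 0.065934 * 689.333 - 42
     = 3.450549.
Step 4: Ties present; correction factor C = 1 - 12/(13^3 - 13) = 0.994505. Corrected H = 3.450549 / 0.994505 = 3.469613.
Step 5: Under H0, H ~ chi^2(2); p-value = 0.176434.
Step 6: alpha = 0.1. fail to reject H0.

H = 3.4696, df = 2, p = 0.176434, fail to reject H0.


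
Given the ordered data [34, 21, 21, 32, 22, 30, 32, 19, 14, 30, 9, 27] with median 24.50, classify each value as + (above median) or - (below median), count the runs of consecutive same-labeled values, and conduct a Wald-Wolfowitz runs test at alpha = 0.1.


Step 1: Compute median = 24.50; label A = above, B = below.
Labels in order: ABBABAABBABA  (n_A = 6, n_B = 6)
Step 2: Count runs R = 9.
Step 3: Under H0 (random ordering), E[R] = 2*n_A*n_B/(n_A+n_B) + 1 = 2*6*6/12 + 1 = 7.0000.
        Var[R] = 2*n_A*n_B*(2*n_A*n_B - n_A - n_B) / ((n_A+n_B)^2 * (n_A+n_B-1)) = 4320/1584 = 2.7273.
        SD[R] = 1.6514.
Step 4: Continuity-corrected z = (R - 0.5 - E[R]) / SD[R] = (9 - 0.5 - 7.0000) / 1.6514 = 0.9083.
Step 5: Two-sided p-value via normal approximation = 2*(1 - Phi(|z|)) = 0.363722.
Step 6: alpha = 0.1. fail to reject H0.

R = 9, z = 0.9083, p = 0.363722, fail to reject H0.


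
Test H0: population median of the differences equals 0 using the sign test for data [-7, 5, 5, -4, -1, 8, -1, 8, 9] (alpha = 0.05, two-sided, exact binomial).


Step 1: Discard zero differences. Original n = 9; n_eff = number of nonzero differences = 9.
Nonzero differences (with sign): -7, +5, +5, -4, -1, +8, -1, +8, +9
Step 2: Count signs: positive = 5, negative = 4.
Step 3: Under H0: P(positive) = 0.5, so the number of positives S ~ Bin(9, 0.5).
Step 4: Two-sided exact p-value = sum of Bin(9,0.5) probabilities at or below the observed probability = 1.000000.
Step 5: alpha = 0.05. fail to reject H0.

n_eff = 9, pos = 5, neg = 4, p = 1.000000, fail to reject H0.


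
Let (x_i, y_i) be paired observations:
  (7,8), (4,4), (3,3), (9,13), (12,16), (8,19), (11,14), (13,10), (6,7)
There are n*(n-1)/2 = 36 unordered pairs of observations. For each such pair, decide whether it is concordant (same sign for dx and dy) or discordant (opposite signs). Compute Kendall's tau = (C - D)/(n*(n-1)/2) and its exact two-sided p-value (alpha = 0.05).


Step 1: Enumerate the 36 unordered pairs (i,j) with i<j and classify each by sign(x_j-x_i) * sign(y_j-y_i).
  (1,2):dx=-3,dy=-4->C; (1,3):dx=-4,dy=-5->C; (1,4):dx=+2,dy=+5->C; (1,5):dx=+5,dy=+8->C
  (1,6):dx=+1,dy=+11->C; (1,7):dx=+4,dy=+6->C; (1,8):dx=+6,dy=+2->C; (1,9):dx=-1,dy=-1->C
  (2,3):dx=-1,dy=-1->C; (2,4):dx=+5,dy=+9->C; (2,5):dx=+8,dy=+12->C; (2,6):dx=+4,dy=+15->C
  (2,7):dx=+7,dy=+10->C; (2,8):dx=+9,dy=+6->C; (2,9):dx=+2,dy=+3->C; (3,4):dx=+6,dy=+10->C
  (3,5):dx=+9,dy=+13->C; (3,6):dx=+5,dy=+16->C; (3,7):dx=+8,dy=+11->C; (3,8):dx=+10,dy=+7->C
  (3,9):dx=+3,dy=+4->C; (4,5):dx=+3,dy=+3->C; (4,6):dx=-1,dy=+6->D; (4,7):dx=+2,dy=+1->C
  (4,8):dx=+4,dy=-3->D; (4,9):dx=-3,dy=-6->C; (5,6):dx=-4,dy=+3->D; (5,7):dx=-1,dy=-2->C
  (5,8):dx=+1,dy=-6->D; (5,9):dx=-6,dy=-9->C; (6,7):dx=+3,dy=-5->D; (6,8):dx=+5,dy=-9->D
  (6,9):dx=-2,dy=-12->C; (7,8):dx=+2,dy=-4->D; (7,9):dx=-5,dy=-7->C; (8,9):dx=-7,dy=-3->C
Step 2: C = 29, D = 7, total pairs = 36.
Step 3: tau = (C - D)/(n(n-1)/2) = (29 - 7)/36 = 0.611111.
Step 4: Exact two-sided p-value (enumerate n! = 362880 permutations of y under H0): p = 0.024741.
Step 5: alpha = 0.05. reject H0.

tau_b = 0.6111 (C=29, D=7), p = 0.024741, reject H0.


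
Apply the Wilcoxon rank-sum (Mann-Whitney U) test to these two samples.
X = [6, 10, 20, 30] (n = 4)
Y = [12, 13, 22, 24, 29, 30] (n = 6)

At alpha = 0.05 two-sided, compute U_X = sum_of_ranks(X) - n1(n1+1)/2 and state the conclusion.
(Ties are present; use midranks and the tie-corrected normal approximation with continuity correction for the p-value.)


Step 1: Combine and sort all 10 observations; assign midranks.
sorted (value, group): (6,X), (10,X), (12,Y), (13,Y), (20,X), (22,Y), (24,Y), (29,Y), (30,X), (30,Y)
ranks: 6->1, 10->2, 12->3, 13->4, 20->5, 22->6, 24->7, 29->8, 30->9.5, 30->9.5
Step 2: Rank sum for X: R1 = 1 + 2 + 5 + 9.5 = 17.5.
Step 3: U_X = R1 - n1(n1+1)/2 = 17.5 - 4*5/2 = 17.5 - 10 = 7.5.
       U_Y = n1*n2 - U_X = 24 - 7.5 = 16.5.
Step 4: Ties are present, so use the tie-corrected normal approximation (with continuity correction) for the p-value.
Step 5: p-value = 0.392330; compare to alpha = 0.05. fail to reject H0.

U_X = 7.5, p = 0.392330, fail to reject H0 at alpha = 0.05.


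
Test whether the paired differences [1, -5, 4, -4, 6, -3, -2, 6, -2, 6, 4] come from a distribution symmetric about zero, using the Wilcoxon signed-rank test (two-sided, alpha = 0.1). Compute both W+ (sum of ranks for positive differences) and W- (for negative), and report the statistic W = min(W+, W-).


Step 1: Drop any zero differences (none here) and take |d_i|.
|d| = [1, 5, 4, 4, 6, 3, 2, 6, 2, 6, 4]
Step 2: Midrank |d_i| (ties get averaged ranks).
ranks: |1|->1, |5|->8, |4|->6, |4|->6, |6|->10, |3|->4, |2|->2.5, |6|->10, |2|->2.5, |6|->10, |4|->6
Step 3: Attach original signs; sum ranks with positive sign and with negative sign.
W+ = 1 + 6 + 10 + 10 + 10 + 6 = 43
W- = 8 + 6 + 4 + 2.5 + 2.5 = 23
(Check: W+ + W- = 66 should equal n(n+1)/2 = 66.)
Step 4: Test statistic W = min(W+, W-) = 23.
Step 5: Ties in |d|, so use the tie-corrected normal approximation.
        E[W] = n(n+1)/4 = 11*12/4 = 33.
        Tie groups: |d|=2 (t=2), |d|=4 (t=3), |d|=6 (t=3); sum(t^3 - t) = 54.
        Var[W] = n(n+1)(2n+1)/24 - sum(t^3-t)/48 = 3036/24 - 54/48 = 125.375.
        z = (W - E[W]) / sqrt(Var[W]) = (23 - 33) / 11.1971 = -0.8931.
        Two-sided p = 2*Phi(z) = 0.371810.
Step 6: alpha = 0.1. fail to reject H0.

W+ = 43, W- = 23, W = min = 23, p = 0.371810, fail to reject H0.


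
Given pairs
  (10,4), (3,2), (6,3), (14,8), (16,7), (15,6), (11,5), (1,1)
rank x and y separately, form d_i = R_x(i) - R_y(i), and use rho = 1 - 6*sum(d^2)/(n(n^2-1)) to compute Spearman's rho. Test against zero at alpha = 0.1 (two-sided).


Step 1: Rank x and y separately (midranks; no ties here).
rank(x): 10->4, 3->2, 6->3, 14->6, 16->8, 15->7, 11->5, 1->1
rank(y): 4->4, 2->2, 3->3, 8->8, 7->7, 6->6, 5->5, 1->1
Step 2: d_i = R_x(i) - R_y(i); compute d_i^2.
  (4-4)^2=0, (2-2)^2=0, (3-3)^2=0, (6-8)^2=4, (8-7)^2=1, (7-6)^2=1, (5-5)^2=0, (1-1)^2=0
sum(d^2) = 6.
Step 3: rho = 1 - 6*6 / (8*(8^2 - 1)) = 1 - 36/504 = 0.928571.
Step 4: Under H0, t = rho * sqrt((n-2)/(1-rho^2)) = 6.1283 ~ t(6).
Step 5: Two-sided p-value from the t-distribution with 6 df = 0.000863.
Step 6: alpha = 0.1. reject H0.

rho = 0.9286, p = 0.000863, reject H0 at alpha = 0.1.


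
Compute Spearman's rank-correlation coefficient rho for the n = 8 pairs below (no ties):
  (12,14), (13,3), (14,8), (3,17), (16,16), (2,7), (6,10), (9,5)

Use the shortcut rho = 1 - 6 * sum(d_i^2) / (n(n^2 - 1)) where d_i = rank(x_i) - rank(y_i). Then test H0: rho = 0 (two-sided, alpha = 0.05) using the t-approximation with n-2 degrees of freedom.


Step 1: Rank x and y separately (midranks; no ties here).
rank(x): 12->5, 13->6, 14->7, 3->2, 16->8, 2->1, 6->3, 9->4
rank(y): 14->6, 3->1, 8->4, 17->8, 16->7, 7->3, 10->5, 5->2
Step 2: d_i = R_x(i) - R_y(i); compute d_i^2.
  (5-6)^2=1, (6-1)^2=25, (7-4)^2=9, (2-8)^2=36, (8-7)^2=1, (1-3)^2=4, (3-5)^2=4, (4-2)^2=4
sum(d^2) = 84.
Step 3: rho = 1 - 6*84 / (8*(8^2 - 1)) = 1 - 504/504 = 0.000000.
Step 4: Under H0, t = rho * sqrt((n-2)/(1-rho^2)) = 0.0000 ~ t(6).
Step 5: Two-sided p-value from the t-distribution with 6 df = 1.000000.
Step 6: alpha = 0.05. fail to reject H0.

rho = 0.0000, p = 1.000000, fail to reject H0 at alpha = 0.05.


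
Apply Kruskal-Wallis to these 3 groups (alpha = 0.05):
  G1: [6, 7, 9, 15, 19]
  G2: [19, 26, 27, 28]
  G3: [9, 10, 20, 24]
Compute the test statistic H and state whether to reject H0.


Step 1: Combine all N = 13 observations and assign midranks.
sorted (value, group, rank): (6,G1,1), (7,G1,2), (9,G1,3.5), (9,G3,3.5), (10,G3,5), (15,G1,6), (19,G1,7.5), (19,G2,7.5), (20,G3,9), (24,G3,10), (26,G2,11), (27,G2,12), (28,G2,13)
Step 2: Sum ranks within each group.
R_1 = 20 (n_1 = 5)
R_2 = 43.5 (n_2 = 4)
R_3 = 27.5 (n_3 = 4)
Step 3: H = 12/(N(N+1)) * sum(R_i^2/n_i) - 3(N+1)
     = 12/(13*14) * (20^2/5 + 43.5^2/4 + 27.5^2/4) - 3*14
     = 0.065934 * 742.125 - 42
     = 6.931319.
Step 4: Ties present; correction factor C = 1 - 12/(13^3 - 13) = 0.994505. Corrected H = 6.931319 / 0.994505 = 6.969613.
Step 5: Under H0, H ~ chi^2(2); p-value = 0.030660.
Step 6: alpha = 0.05. reject H0.

H = 6.9696, df = 2, p = 0.030660, reject H0.


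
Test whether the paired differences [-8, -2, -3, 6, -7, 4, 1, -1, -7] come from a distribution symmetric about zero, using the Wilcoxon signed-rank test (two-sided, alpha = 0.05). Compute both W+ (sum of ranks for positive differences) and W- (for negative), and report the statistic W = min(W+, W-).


Step 1: Drop any zero differences (none here) and take |d_i|.
|d| = [8, 2, 3, 6, 7, 4, 1, 1, 7]
Step 2: Midrank |d_i| (ties get averaged ranks).
ranks: |8|->9, |2|->3, |3|->4, |6|->6, |7|->7.5, |4|->5, |1|->1.5, |1|->1.5, |7|->7.5
Step 3: Attach original signs; sum ranks with positive sign and with negative sign.
W+ = 6 + 5 + 1.5 = 12.5
W- = 9 + 3 + 4 + 7.5 + 1.5 + 7.5 = 32.5
(Check: W+ + W- = 45 should equal n(n+1)/2 = 45.)
Step 4: Test statistic W = min(W+, W-) = 12.5.
Step 5: Ties in |d|, so use the tie-corrected normal approximation.
        E[W] = n(n+1)/4 = 9*10/4 = 22.5.
        Tie groups: |d|=1 (t=2), |d|=7 (t=2); sum(t^3 - t) = 12.
        Var[W] = n(n+1)(2n+1)/24 - sum(t^3-t)/48 = 1710/24 - 12/48 = 71.
        z = (W - E[W]) / sqrt(Var[W]) = (12.5 - 22.5) / 8.4261 = -1.1868.
        Two-sided p = 2*Phi(z) = 0.235314.
Step 6: alpha = 0.05. fail to reject H0.

W+ = 12.5, W- = 32.5, W = min = 12.5, p = 0.235314, fail to reject H0.


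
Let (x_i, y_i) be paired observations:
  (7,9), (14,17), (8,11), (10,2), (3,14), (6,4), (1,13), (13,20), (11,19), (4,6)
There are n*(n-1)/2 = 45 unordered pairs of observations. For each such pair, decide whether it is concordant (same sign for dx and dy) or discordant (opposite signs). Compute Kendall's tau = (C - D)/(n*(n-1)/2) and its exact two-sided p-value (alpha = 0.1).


Step 1: Enumerate the 45 unordered pairs (i,j) with i<j and classify each by sign(x_j-x_i) * sign(y_j-y_i).
  (1,2):dx=+7,dy=+8->C; (1,3):dx=+1,dy=+2->C; (1,4):dx=+3,dy=-7->D; (1,5):dx=-4,dy=+5->D
  (1,6):dx=-1,dy=-5->C; (1,7):dx=-6,dy=+4->D; (1,8):dx=+6,dy=+11->C; (1,9):dx=+4,dy=+10->C
  (1,10):dx=-3,dy=-3->C; (2,3):dx=-6,dy=-6->C; (2,4):dx=-4,dy=-15->C; (2,5):dx=-11,dy=-3->C
  (2,6):dx=-8,dy=-13->C; (2,7):dx=-13,dy=-4->C; (2,8):dx=-1,dy=+3->D; (2,9):dx=-3,dy=+2->D
  (2,10):dx=-10,dy=-11->C; (3,4):dx=+2,dy=-9->D; (3,5):dx=-5,dy=+3->D; (3,6):dx=-2,dy=-7->C
  (3,7):dx=-7,dy=+2->D; (3,8):dx=+5,dy=+9->C; (3,9):dx=+3,dy=+8->C; (3,10):dx=-4,dy=-5->C
  (4,5):dx=-7,dy=+12->D; (4,6):dx=-4,dy=+2->D; (4,7):dx=-9,dy=+11->D; (4,8):dx=+3,dy=+18->C
  (4,9):dx=+1,dy=+17->C; (4,10):dx=-6,dy=+4->D; (5,6):dx=+3,dy=-10->D; (5,7):dx=-2,dy=-1->C
  (5,8):dx=+10,dy=+6->C; (5,9):dx=+8,dy=+5->C; (5,10):dx=+1,dy=-8->D; (6,7):dx=-5,dy=+9->D
  (6,8):dx=+7,dy=+16->C; (6,9):dx=+5,dy=+15->C; (6,10):dx=-2,dy=+2->D; (7,8):dx=+12,dy=+7->C
  (7,9):dx=+10,dy=+6->C; (7,10):dx=+3,dy=-7->D; (8,9):dx=-2,dy=-1->C; (8,10):dx=-9,dy=-14->C
  (9,10):dx=-7,dy=-13->C
Step 2: C = 28, D = 17, total pairs = 45.
Step 3: tau = (C - D)/(n(n-1)/2) = (28 - 17)/45 = 0.244444.
Step 4: Exact two-sided p-value (enumerate n! = 3628800 permutations of y under H0): p = 0.380720.
Step 5: alpha = 0.1. fail to reject H0.

tau_b = 0.2444 (C=28, D=17), p = 0.380720, fail to reject H0.


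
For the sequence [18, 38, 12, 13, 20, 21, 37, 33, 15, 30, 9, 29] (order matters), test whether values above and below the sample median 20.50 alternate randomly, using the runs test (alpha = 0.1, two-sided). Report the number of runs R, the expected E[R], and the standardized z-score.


Step 1: Compute median = 20.50; label A = above, B = below.
Labels in order: BABBBAAABABA  (n_A = 6, n_B = 6)
Step 2: Count runs R = 8.
Step 3: Under H0 (random ordering), E[R] = 2*n_A*n_B/(n_A+n_B) + 1 = 2*6*6/12 + 1 = 7.0000.
        Var[R] = 2*n_A*n_B*(2*n_A*n_B - n_A - n_B) / ((n_A+n_B)^2 * (n_A+n_B-1)) = 4320/1584 = 2.7273.
        SD[R] = 1.6514.
Step 4: Continuity-corrected z = (R - 0.5 - E[R]) / SD[R] = (8 - 0.5 - 7.0000) / 1.6514 = 0.3028.
Step 5: Two-sided p-value via normal approximation = 2*(1 - Phi(|z|)) = 0.762069.
Step 6: alpha = 0.1. fail to reject H0.

R = 8, z = 0.3028, p = 0.762069, fail to reject H0.


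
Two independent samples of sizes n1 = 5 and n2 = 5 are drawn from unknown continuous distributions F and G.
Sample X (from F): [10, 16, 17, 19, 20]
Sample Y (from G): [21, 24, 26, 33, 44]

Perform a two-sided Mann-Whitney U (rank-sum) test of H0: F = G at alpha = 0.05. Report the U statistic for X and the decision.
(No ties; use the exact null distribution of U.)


Step 1: Combine and sort all 10 observations; assign midranks.
sorted (value, group): (10,X), (16,X), (17,X), (19,X), (20,X), (21,Y), (24,Y), (26,Y), (33,Y), (44,Y)
ranks: 10->1, 16->2, 17->3, 19->4, 20->5, 21->6, 24->7, 26->8, 33->9, 44->10
Step 2: Rank sum for X: R1 = 1 + 2 + 3 + 4 + 5 = 15.
Step 3: U_X = R1 - n1(n1+1)/2 = 15 - 5*6/2 = 15 - 15 = 0.
       U_Y = n1*n2 - U_X = 25 - 0 = 25.
Step 4: No ties, so the exact null distribution of U (based on enumerating the C(10,5) = 252 equally likely rank assignments) gives the two-sided p-value.
Step 5: p-value = 0.007937; compare to alpha = 0.05. reject H0.

U_X = 0, p = 0.007937, reject H0 at alpha = 0.05.


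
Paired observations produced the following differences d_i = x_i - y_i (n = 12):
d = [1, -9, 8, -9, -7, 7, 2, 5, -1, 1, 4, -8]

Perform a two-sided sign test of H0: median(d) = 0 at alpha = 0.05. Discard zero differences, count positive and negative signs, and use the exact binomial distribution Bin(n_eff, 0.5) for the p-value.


Step 1: Discard zero differences. Original n = 12; n_eff = number of nonzero differences = 12.
Nonzero differences (with sign): +1, -9, +8, -9, -7, +7, +2, +5, -1, +1, +4, -8
Step 2: Count signs: positive = 7, negative = 5.
Step 3: Under H0: P(positive) = 0.5, so the number of positives S ~ Bin(12, 0.5).
Step 4: Two-sided exact p-value = sum of Bin(12,0.5) probabilities at or below the observed probability = 0.774414.
Step 5: alpha = 0.05. fail to reject H0.

n_eff = 12, pos = 7, neg = 5, p = 0.774414, fail to reject H0.


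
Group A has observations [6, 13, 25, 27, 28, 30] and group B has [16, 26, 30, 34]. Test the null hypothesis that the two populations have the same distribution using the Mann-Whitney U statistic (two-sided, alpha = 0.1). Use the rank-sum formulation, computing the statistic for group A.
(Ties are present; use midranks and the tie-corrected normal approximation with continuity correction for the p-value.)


Step 1: Combine and sort all 10 observations; assign midranks.
sorted (value, group): (6,X), (13,X), (16,Y), (25,X), (26,Y), (27,X), (28,X), (30,X), (30,Y), (34,Y)
ranks: 6->1, 13->2, 16->3, 25->4, 26->5, 27->6, 28->7, 30->8.5, 30->8.5, 34->10
Step 2: Rank sum for X: R1 = 1 + 2 + 4 + 6 + 7 + 8.5 = 28.5.
Step 3: U_X = R1 - n1(n1+1)/2 = 28.5 - 6*7/2 = 28.5 - 21 = 7.5.
       U_Y = n1*n2 - U_X = 24 - 7.5 = 16.5.
Step 4: Ties are present, so use the tie-corrected normal approximation (with continuity correction) for the p-value.
Step 5: p-value = 0.392330; compare to alpha = 0.1. fail to reject H0.

U_X = 7.5, p = 0.392330, fail to reject H0 at alpha = 0.1.


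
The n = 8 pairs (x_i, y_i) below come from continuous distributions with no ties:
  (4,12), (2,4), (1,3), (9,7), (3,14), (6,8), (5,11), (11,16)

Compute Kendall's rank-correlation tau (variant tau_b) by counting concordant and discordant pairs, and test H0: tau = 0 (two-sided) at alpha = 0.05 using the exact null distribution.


Step 1: Enumerate the 28 unordered pairs (i,j) with i<j and classify each by sign(x_j-x_i) * sign(y_j-y_i).
  (1,2):dx=-2,dy=-8->C; (1,3):dx=-3,dy=-9->C; (1,4):dx=+5,dy=-5->D; (1,5):dx=-1,dy=+2->D
  (1,6):dx=+2,dy=-4->D; (1,7):dx=+1,dy=-1->D; (1,8):dx=+7,dy=+4->C; (2,3):dx=-1,dy=-1->C
  (2,4):dx=+7,dy=+3->C; (2,5):dx=+1,dy=+10->C; (2,6):dx=+4,dy=+4->C; (2,7):dx=+3,dy=+7->C
  (2,8):dx=+9,dy=+12->C; (3,4):dx=+8,dy=+4->C; (3,5):dx=+2,dy=+11->C; (3,6):dx=+5,dy=+5->C
  (3,7):dx=+4,dy=+8->C; (3,8):dx=+10,dy=+13->C; (4,5):dx=-6,dy=+7->D; (4,6):dx=-3,dy=+1->D
  (4,7):dx=-4,dy=+4->D; (4,8):dx=+2,dy=+9->C; (5,6):dx=+3,dy=-6->D; (5,7):dx=+2,dy=-3->D
  (5,8):dx=+8,dy=+2->C; (6,7):dx=-1,dy=+3->D; (6,8):dx=+5,dy=+8->C; (7,8):dx=+6,dy=+5->C
Step 2: C = 18, D = 10, total pairs = 28.
Step 3: tau = (C - D)/(n(n-1)/2) = (18 - 10)/28 = 0.285714.
Step 4: Exact two-sided p-value (enumerate n! = 40320 permutations of y under H0): p = 0.398760.
Step 5: alpha = 0.05. fail to reject H0.

tau_b = 0.2857 (C=18, D=10), p = 0.398760, fail to reject H0.


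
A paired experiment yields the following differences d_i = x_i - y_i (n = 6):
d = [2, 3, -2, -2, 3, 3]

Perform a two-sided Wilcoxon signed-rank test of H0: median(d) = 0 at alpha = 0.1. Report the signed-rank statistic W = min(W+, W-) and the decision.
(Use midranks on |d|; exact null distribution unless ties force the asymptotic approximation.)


Step 1: Drop any zero differences (none here) and take |d_i|.
|d| = [2, 3, 2, 2, 3, 3]
Step 2: Midrank |d_i| (ties get averaged ranks).
ranks: |2|->2, |3|->5, |2|->2, |2|->2, |3|->5, |3|->5
Step 3: Attach original signs; sum ranks with positive sign and with negative sign.
W+ = 2 + 5 + 5 + 5 = 17
W- = 2 + 2 = 4
(Check: W+ + W- = 21 should equal n(n+1)/2 = 21.)
Step 4: Test statistic W = min(W+, W-) = 4.
Step 5: Ties in |d|, so use the tie-corrected normal approximation.
        E[W] = n(n+1)/4 = 6*7/4 = 10.5.
        Tie groups: |d|=2 (t=3), |d|=3 (t=3); sum(t^3 - t) = 48.
        Var[W] = n(n+1)(2n+1)/24 - sum(t^3-t)/48 = 546/24 - 48/48 = 21.75.
        z = (W - E[W]) / sqrt(Var[W]) = (4 - 10.5) / 4.6637 = -1.3937.
        Two-sided p = 2*Phi(z) = 0.163394.
Step 6: alpha = 0.1. fail to reject H0.

W+ = 17, W- = 4, W = min = 4, p = 0.163394, fail to reject H0.


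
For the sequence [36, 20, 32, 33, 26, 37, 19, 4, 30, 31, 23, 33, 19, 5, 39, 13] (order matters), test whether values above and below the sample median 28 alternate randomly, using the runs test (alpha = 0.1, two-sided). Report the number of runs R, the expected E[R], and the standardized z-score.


Step 1: Compute median = 28; label A = above, B = below.
Labels in order: ABAABABBAABABBAB  (n_A = 8, n_B = 8)
Step 2: Count runs R = 12.
Step 3: Under H0 (random ordering), E[R] = 2*n_A*n_B/(n_A+n_B) + 1 = 2*8*8/16 + 1 = 9.0000.
        Var[R] = 2*n_A*n_B*(2*n_A*n_B - n_A - n_B) / ((n_A+n_B)^2 * (n_A+n_B-1)) = 14336/3840 = 3.7333.
        SD[R] = 1.9322.
Step 4: Continuity-corrected z = (R - 0.5 - E[R]) / SD[R] = (12 - 0.5 - 9.0000) / 1.9322 = 1.2939.
Step 5: Two-sided p-value via normal approximation = 2*(1 - Phi(|z|)) = 0.195709.
Step 6: alpha = 0.1. fail to reject H0.

R = 12, z = 1.2939, p = 0.195709, fail to reject H0.


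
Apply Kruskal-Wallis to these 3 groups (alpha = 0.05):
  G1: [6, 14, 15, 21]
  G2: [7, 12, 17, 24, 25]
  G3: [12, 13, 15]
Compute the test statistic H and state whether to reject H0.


Step 1: Combine all N = 12 observations and assign midranks.
sorted (value, group, rank): (6,G1,1), (7,G2,2), (12,G2,3.5), (12,G3,3.5), (13,G3,5), (14,G1,6), (15,G1,7.5), (15,G3,7.5), (17,G2,9), (21,G1,10), (24,G2,11), (25,G2,12)
Step 2: Sum ranks within each group.
R_1 = 24.5 (n_1 = 4)
R_2 = 37.5 (n_2 = 5)
R_3 = 16 (n_3 = 3)
Step 3: H = 12/(N(N+1)) * sum(R_i^2/n_i) - 3(N+1)
     = 12/(12*13) * (24.5^2/4 + 37.5^2/5 + 16^2/3) - 3*13
     = 0.076923 * 516.646 - 39
     = 0.741987.
Step 4: Ties present; correction factor C = 1 - 12/(12^3 - 12) = 0.993007. Corrected H = 0.741987 / 0.993007 = 0.747212.
Step 5: Under H0, H ~ chi^2(2); p-value = 0.688248.
Step 6: alpha = 0.05. fail to reject H0.

H = 0.7472, df = 2, p = 0.688248, fail to reject H0.


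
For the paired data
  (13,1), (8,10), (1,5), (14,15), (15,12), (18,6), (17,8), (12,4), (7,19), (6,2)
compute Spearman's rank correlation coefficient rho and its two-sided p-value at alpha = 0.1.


Step 1: Rank x and y separately (midranks; no ties here).
rank(x): 13->6, 8->4, 1->1, 14->7, 15->8, 18->10, 17->9, 12->5, 7->3, 6->2
rank(y): 1->1, 10->7, 5->4, 15->9, 12->8, 6->5, 8->6, 4->3, 19->10, 2->2
Step 2: d_i = R_x(i) - R_y(i); compute d_i^2.
  (6-1)^2=25, (4-7)^2=9, (1-4)^2=9, (7-9)^2=4, (8-8)^2=0, (10-5)^2=25, (9-6)^2=9, (5-3)^2=4, (3-10)^2=49, (2-2)^2=0
sum(d^2) = 134.
Step 3: rho = 1 - 6*134 / (10*(10^2 - 1)) = 1 - 804/990 = 0.187879.
Step 4: Under H0, t = rho * sqrt((n-2)/(1-rho^2)) = 0.5410 ~ t(8).
Step 5: Two-sided p-value from the t-distribution with 8 df = 0.603218.
Step 6: alpha = 0.1. fail to reject H0.

rho = 0.1879, p = 0.603218, fail to reject H0 at alpha = 0.1.


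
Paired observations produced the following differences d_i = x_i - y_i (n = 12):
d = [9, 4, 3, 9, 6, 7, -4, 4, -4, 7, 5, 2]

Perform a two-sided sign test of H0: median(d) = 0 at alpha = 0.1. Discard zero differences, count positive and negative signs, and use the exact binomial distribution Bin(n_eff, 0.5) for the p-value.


Step 1: Discard zero differences. Original n = 12; n_eff = number of nonzero differences = 12.
Nonzero differences (with sign): +9, +4, +3, +9, +6, +7, -4, +4, -4, +7, +5, +2
Step 2: Count signs: positive = 10, negative = 2.
Step 3: Under H0: P(positive) = 0.5, so the number of positives S ~ Bin(12, 0.5).
Step 4: Two-sided exact p-value = sum of Bin(12,0.5) probabilities at or below the observed probability = 0.038574.
Step 5: alpha = 0.1. reject H0.

n_eff = 12, pos = 10, neg = 2, p = 0.038574, reject H0.


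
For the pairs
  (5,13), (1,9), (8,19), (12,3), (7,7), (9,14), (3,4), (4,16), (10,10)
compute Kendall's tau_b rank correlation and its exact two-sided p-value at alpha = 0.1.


Step 1: Enumerate the 36 unordered pairs (i,j) with i<j and classify each by sign(x_j-x_i) * sign(y_j-y_i).
  (1,2):dx=-4,dy=-4->C; (1,3):dx=+3,dy=+6->C; (1,4):dx=+7,dy=-10->D; (1,5):dx=+2,dy=-6->D
  (1,6):dx=+4,dy=+1->C; (1,7):dx=-2,dy=-9->C; (1,8):dx=-1,dy=+3->D; (1,9):dx=+5,dy=-3->D
  (2,3):dx=+7,dy=+10->C; (2,4):dx=+11,dy=-6->D; (2,5):dx=+6,dy=-2->D; (2,6):dx=+8,dy=+5->C
  (2,7):dx=+2,dy=-5->D; (2,8):dx=+3,dy=+7->C; (2,9):dx=+9,dy=+1->C; (3,4):dx=+4,dy=-16->D
  (3,5):dx=-1,dy=-12->C; (3,6):dx=+1,dy=-5->D; (3,7):dx=-5,dy=-15->C; (3,8):dx=-4,dy=-3->C
  (3,9):dx=+2,dy=-9->D; (4,5):dx=-5,dy=+4->D; (4,6):dx=-3,dy=+11->D; (4,7):dx=-9,dy=+1->D
  (4,8):dx=-8,dy=+13->D; (4,9):dx=-2,dy=+7->D; (5,6):dx=+2,dy=+7->C; (5,7):dx=-4,dy=-3->C
  (5,8):dx=-3,dy=+9->D; (5,9):dx=+3,dy=+3->C; (6,7):dx=-6,dy=-10->C; (6,8):dx=-5,dy=+2->D
  (6,9):dx=+1,dy=-4->D; (7,8):dx=+1,dy=+12->C; (7,9):dx=+7,dy=+6->C; (8,9):dx=+6,dy=-6->D
Step 2: C = 17, D = 19, total pairs = 36.
Step 3: tau = (C - D)/(n(n-1)/2) = (17 - 19)/36 = -0.055556.
Step 4: Exact two-sided p-value (enumerate n! = 362880 permutations of y under H0): p = 0.919455.
Step 5: alpha = 0.1. fail to reject H0.

tau_b = -0.0556 (C=17, D=19), p = 0.919455, fail to reject H0.


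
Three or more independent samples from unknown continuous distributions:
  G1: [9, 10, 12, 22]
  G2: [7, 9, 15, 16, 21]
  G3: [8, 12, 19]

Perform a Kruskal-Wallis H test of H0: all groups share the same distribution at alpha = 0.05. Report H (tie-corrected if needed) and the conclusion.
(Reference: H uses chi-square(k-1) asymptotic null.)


Step 1: Combine all N = 12 observations and assign midranks.
sorted (value, group, rank): (7,G2,1), (8,G3,2), (9,G1,3.5), (9,G2,3.5), (10,G1,5), (12,G1,6.5), (12,G3,6.5), (15,G2,8), (16,G2,9), (19,G3,10), (21,G2,11), (22,G1,12)
Step 2: Sum ranks within each group.
R_1 = 27 (n_1 = 4)
R_2 = 32.5 (n_2 = 5)
R_3 = 18.5 (n_3 = 3)
Step 3: H = 12/(N(N+1)) * sum(R_i^2/n_i) - 3(N+1)
     = 12/(12*13) * (27^2/4 + 32.5^2/5 + 18.5^2/3) - 3*13
     = 0.076923 * 507.583 - 39
     = 0.044872.
Step 4: Ties present; correction factor C = 1 - 12/(12^3 - 12) = 0.993007. Corrected H = 0.044872 / 0.993007 = 0.045188.
Step 5: Under H0, H ~ chi^2(2); p-value = 0.977659.
Step 6: alpha = 0.05. fail to reject H0.

H = 0.0452, df = 2, p = 0.977659, fail to reject H0.


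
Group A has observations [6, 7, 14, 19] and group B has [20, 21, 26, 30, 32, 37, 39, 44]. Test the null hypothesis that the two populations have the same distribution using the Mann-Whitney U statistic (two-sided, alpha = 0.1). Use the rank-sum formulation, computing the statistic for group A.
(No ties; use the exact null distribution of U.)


Step 1: Combine and sort all 12 observations; assign midranks.
sorted (value, group): (6,X), (7,X), (14,X), (19,X), (20,Y), (21,Y), (26,Y), (30,Y), (32,Y), (37,Y), (39,Y), (44,Y)
ranks: 6->1, 7->2, 14->3, 19->4, 20->5, 21->6, 26->7, 30->8, 32->9, 37->10, 39->11, 44->12
Step 2: Rank sum for X: R1 = 1 + 2 + 3 + 4 = 10.
Step 3: U_X = R1 - n1(n1+1)/2 = 10 - 4*5/2 = 10 - 10 = 0.
       U_Y = n1*n2 - U_X = 32 - 0 = 32.
Step 4: No ties, so the exact null distribution of U (based on enumerating the C(12,4) = 495 equally likely rank assignments) gives the two-sided p-value.
Step 5: p-value = 0.004040; compare to alpha = 0.1. reject H0.

U_X = 0, p = 0.004040, reject H0 at alpha = 0.1.


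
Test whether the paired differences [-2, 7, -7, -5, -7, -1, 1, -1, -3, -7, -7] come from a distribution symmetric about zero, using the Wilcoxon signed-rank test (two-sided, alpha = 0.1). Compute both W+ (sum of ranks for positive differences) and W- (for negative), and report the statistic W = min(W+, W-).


Step 1: Drop any zero differences (none here) and take |d_i|.
|d| = [2, 7, 7, 5, 7, 1, 1, 1, 3, 7, 7]
Step 2: Midrank |d_i| (ties get averaged ranks).
ranks: |2|->4, |7|->9, |7|->9, |5|->6, |7|->9, |1|->2, |1|->2, |1|->2, |3|->5, |7|->9, |7|->9
Step 3: Attach original signs; sum ranks with positive sign and with negative sign.
W+ = 9 + 2 = 11
W- = 4 + 9 + 6 + 9 + 2 + 2 + 5 + 9 + 9 = 55
(Check: W+ + W- = 66 should equal n(n+1)/2 = 66.)
Step 4: Test statistic W = min(W+, W-) = 11.
Step 5: Ties in |d|, so use the tie-corrected normal approximation.
        E[W] = n(n+1)/4 = 11*12/4 = 33.
        Tie groups: |d|=1 (t=3), |d|=7 (t=5); sum(t^3 - t) = 144.
        Var[W] = n(n+1)(2n+1)/24 - sum(t^3-t)/48 = 3036/24 - 144/48 = 123.5.
        z = (W - E[W]) / sqrt(Var[W]) = (11 - 33) / 11.1131 = -1.9797.
        Two-sided p = 2*Phi(z) = 0.047742.
Step 6: alpha = 0.1. reject H0.

W+ = 11, W- = 55, W = min = 11, p = 0.047742, reject H0.


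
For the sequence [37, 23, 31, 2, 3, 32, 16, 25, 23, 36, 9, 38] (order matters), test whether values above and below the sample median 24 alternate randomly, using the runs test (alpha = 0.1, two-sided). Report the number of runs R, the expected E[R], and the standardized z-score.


Step 1: Compute median = 24; label A = above, B = below.
Labels in order: ABABBABABABA  (n_A = 6, n_B = 6)
Step 2: Count runs R = 11.
Step 3: Under H0 (random ordering), E[R] = 2*n_A*n_B/(n_A+n_B) + 1 = 2*6*6/12 + 1 = 7.0000.
        Var[R] = 2*n_A*n_B*(2*n_A*n_B - n_A - n_B) / ((n_A+n_B)^2 * (n_A+n_B-1)) = 4320/1584 = 2.7273.
        SD[R] = 1.6514.
Step 4: Continuity-corrected z = (R - 0.5 - E[R]) / SD[R] = (11 - 0.5 - 7.0000) / 1.6514 = 2.1194.
Step 5: Two-sided p-value via normal approximation = 2*(1 - Phi(|z|)) = 0.034060.
Step 6: alpha = 0.1. reject H0.

R = 11, z = 2.1194, p = 0.034060, reject H0.


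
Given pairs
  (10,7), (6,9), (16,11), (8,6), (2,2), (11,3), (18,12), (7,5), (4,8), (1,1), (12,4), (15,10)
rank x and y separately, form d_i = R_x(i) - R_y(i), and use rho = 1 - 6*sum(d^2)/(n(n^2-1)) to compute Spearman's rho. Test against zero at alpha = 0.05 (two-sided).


Step 1: Rank x and y separately (midranks; no ties here).
rank(x): 10->7, 6->4, 16->11, 8->6, 2->2, 11->8, 18->12, 7->5, 4->3, 1->1, 12->9, 15->10
rank(y): 7->7, 9->9, 11->11, 6->6, 2->2, 3->3, 12->12, 5->5, 8->8, 1->1, 4->4, 10->10
Step 2: d_i = R_x(i) - R_y(i); compute d_i^2.
  (7-7)^2=0, (4-9)^2=25, (11-11)^2=0, (6-6)^2=0, (2-2)^2=0, (8-3)^2=25, (12-12)^2=0, (5-5)^2=0, (3-8)^2=25, (1-1)^2=0, (9-4)^2=25, (10-10)^2=0
sum(d^2) = 100.
Step 3: rho = 1 - 6*100 / (12*(12^2 - 1)) = 1 - 600/1716 = 0.650350.
Step 4: Under H0, t = rho * sqrt((n-2)/(1-rho^2)) = 2.7073 ~ t(10).
Step 5: Two-sided p-value from the t-distribution with 10 df = 0.022034.
Step 6: alpha = 0.05. reject H0.

rho = 0.6503, p = 0.022034, reject H0 at alpha = 0.05.


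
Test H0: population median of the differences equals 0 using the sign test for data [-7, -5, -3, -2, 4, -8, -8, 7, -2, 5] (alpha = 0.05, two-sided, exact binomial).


Step 1: Discard zero differences. Original n = 10; n_eff = number of nonzero differences = 10.
Nonzero differences (with sign): -7, -5, -3, -2, +4, -8, -8, +7, -2, +5
Step 2: Count signs: positive = 3, negative = 7.
Step 3: Under H0: P(positive) = 0.5, so the number of positives S ~ Bin(10, 0.5).
Step 4: Two-sided exact p-value = sum of Bin(10,0.5) probabilities at or below the observed probability = 0.343750.
Step 5: alpha = 0.05. fail to reject H0.

n_eff = 10, pos = 3, neg = 7, p = 0.343750, fail to reject H0.


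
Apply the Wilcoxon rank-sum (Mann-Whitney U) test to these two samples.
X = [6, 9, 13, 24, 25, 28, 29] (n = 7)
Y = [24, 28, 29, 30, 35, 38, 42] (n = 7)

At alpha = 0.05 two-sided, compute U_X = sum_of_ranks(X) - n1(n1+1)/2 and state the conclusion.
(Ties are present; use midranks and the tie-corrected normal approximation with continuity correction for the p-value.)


Step 1: Combine and sort all 14 observations; assign midranks.
sorted (value, group): (6,X), (9,X), (13,X), (24,X), (24,Y), (25,X), (28,X), (28,Y), (29,X), (29,Y), (30,Y), (35,Y), (38,Y), (42,Y)
ranks: 6->1, 9->2, 13->3, 24->4.5, 24->4.5, 25->6, 28->7.5, 28->7.5, 29->9.5, 29->9.5, 30->11, 35->12, 38->13, 42->14
Step 2: Rank sum for X: R1 = 1 + 2 + 3 + 4.5 + 6 + 7.5 + 9.5 = 33.5.
Step 3: U_X = R1 - n1(n1+1)/2 = 33.5 - 7*8/2 = 33.5 - 28 = 5.5.
       U_Y = n1*n2 - U_X = 49 - 5.5 = 43.5.
Step 4: Ties are present, so use the tie-corrected normal approximation (with continuity correction) for the p-value.
Step 5: p-value = 0.017708; compare to alpha = 0.05. reject H0.

U_X = 5.5, p = 0.017708, reject H0 at alpha = 0.05.


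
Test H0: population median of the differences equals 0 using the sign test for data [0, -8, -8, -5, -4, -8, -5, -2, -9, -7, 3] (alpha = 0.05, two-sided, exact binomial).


Step 1: Discard zero differences. Original n = 11; n_eff = number of nonzero differences = 10.
Nonzero differences (with sign): -8, -8, -5, -4, -8, -5, -2, -9, -7, +3
Step 2: Count signs: positive = 1, negative = 9.
Step 3: Under H0: P(positive) = 0.5, so the number of positives S ~ Bin(10, 0.5).
Step 4: Two-sided exact p-value = sum of Bin(10,0.5) probabilities at or below the observed probability = 0.021484.
Step 5: alpha = 0.05. reject H0.

n_eff = 10, pos = 1, neg = 9, p = 0.021484, reject H0.


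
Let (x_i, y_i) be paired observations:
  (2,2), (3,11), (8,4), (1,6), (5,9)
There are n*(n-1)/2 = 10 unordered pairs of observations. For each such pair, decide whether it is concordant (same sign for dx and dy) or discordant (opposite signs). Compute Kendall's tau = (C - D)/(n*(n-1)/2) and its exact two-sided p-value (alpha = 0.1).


Step 1: Enumerate the 10 unordered pairs (i,j) with i<j and classify each by sign(x_j-x_i) * sign(y_j-y_i).
  (1,2):dx=+1,dy=+9->C; (1,3):dx=+6,dy=+2->C; (1,4):dx=-1,dy=+4->D; (1,5):dx=+3,dy=+7->C
  (2,3):dx=+5,dy=-7->D; (2,4):dx=-2,dy=-5->C; (2,5):dx=+2,dy=-2->D; (3,4):dx=-7,dy=+2->D
  (3,5):dx=-3,dy=+5->D; (4,5):dx=+4,dy=+3->C
Step 2: C = 5, D = 5, total pairs = 10.
Step 3: tau = (C - D)/(n(n-1)/2) = (5 - 5)/10 = 0.000000.
Step 4: Exact two-sided p-value (enumerate n! = 120 permutations of y under H0): p = 1.000000.
Step 5: alpha = 0.1. fail to reject H0.

tau_b = 0.0000 (C=5, D=5), p = 1.000000, fail to reject H0.


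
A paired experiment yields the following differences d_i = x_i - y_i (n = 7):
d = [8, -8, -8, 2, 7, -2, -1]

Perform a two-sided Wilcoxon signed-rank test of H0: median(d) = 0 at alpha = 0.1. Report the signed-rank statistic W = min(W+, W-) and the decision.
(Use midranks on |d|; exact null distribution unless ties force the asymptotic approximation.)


Step 1: Drop any zero differences (none here) and take |d_i|.
|d| = [8, 8, 8, 2, 7, 2, 1]
Step 2: Midrank |d_i| (ties get averaged ranks).
ranks: |8|->6, |8|->6, |8|->6, |2|->2.5, |7|->4, |2|->2.5, |1|->1
Step 3: Attach original signs; sum ranks with positive sign and with negative sign.
W+ = 6 + 2.5 + 4 = 12.5
W- = 6 + 6 + 2.5 + 1 = 15.5
(Check: W+ + W- = 28 should equal n(n+1)/2 = 28.)
Step 4: Test statistic W = min(W+, W-) = 12.5.
Step 5: Ties in |d|, so use the tie-corrected normal approximation.
        E[W] = n(n+1)/4 = 7*8/4 = 14.
        Tie groups: |d|=2 (t=2), |d|=8 (t=3); sum(t^3 - t) = 30.
        Var[W] = n(n+1)(2n+1)/24 - sum(t^3-t)/48 = 840/24 - 30/48 = 34.375.
        z = (W - E[W]) / sqrt(Var[W]) = (12.5 - 14) / 5.8630 = -0.2558.
        Two-sided p = 2*Phi(z) = 0.798074.
Step 6: alpha = 0.1. fail to reject H0.

W+ = 12.5, W- = 15.5, W = min = 12.5, p = 0.798074, fail to reject H0.


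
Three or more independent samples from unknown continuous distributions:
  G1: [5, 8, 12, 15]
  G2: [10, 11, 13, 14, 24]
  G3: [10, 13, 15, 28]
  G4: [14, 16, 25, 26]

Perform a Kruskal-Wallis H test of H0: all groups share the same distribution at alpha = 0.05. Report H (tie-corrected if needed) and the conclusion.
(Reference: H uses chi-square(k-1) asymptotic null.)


Step 1: Combine all N = 17 observations and assign midranks.
sorted (value, group, rank): (5,G1,1), (8,G1,2), (10,G2,3.5), (10,G3,3.5), (11,G2,5), (12,G1,6), (13,G2,7.5), (13,G3,7.5), (14,G2,9.5), (14,G4,9.5), (15,G1,11.5), (15,G3,11.5), (16,G4,13), (24,G2,14), (25,G4,15), (26,G4,16), (28,G3,17)
Step 2: Sum ranks within each group.
R_1 = 20.5 (n_1 = 4)
R_2 = 39.5 (n_2 = 5)
R_3 = 39.5 (n_3 = 4)
R_4 = 53.5 (n_4 = 4)
Step 3: H = 12/(N(N+1)) * sum(R_i^2/n_i) - 3(N+1)
     = 12/(17*18) * (20.5^2/4 + 39.5^2/5 + 39.5^2/4 + 53.5^2/4) - 3*18
     = 0.039216 * 1522.74 - 54
     = 5.715196.
Step 4: Ties present; correction factor C = 1 - 24/(17^3 - 17) = 0.995098. Corrected H = 5.715196 / 0.995098 = 5.743350.
Step 5: Under H0, H ~ chi^2(3); p-value = 0.124787.
Step 6: alpha = 0.05. fail to reject H0.

H = 5.7433, df = 3, p = 0.124787, fail to reject H0.


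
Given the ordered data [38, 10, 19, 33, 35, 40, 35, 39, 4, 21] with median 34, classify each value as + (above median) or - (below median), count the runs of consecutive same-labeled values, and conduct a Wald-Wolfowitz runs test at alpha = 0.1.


Step 1: Compute median = 34; label A = above, B = below.
Labels in order: ABBBAAAABB  (n_A = 5, n_B = 5)
Step 2: Count runs R = 4.
Step 3: Under H0 (random ordering), E[R] = 2*n_A*n_B/(n_A+n_B) + 1 = 2*5*5/10 + 1 = 6.0000.
        Var[R] = 2*n_A*n_B*(2*n_A*n_B - n_A - n_B) / ((n_A+n_B)^2 * (n_A+n_B-1)) = 2000/900 = 2.2222.
        SD[R] = 1.4907.
Step 4: Continuity-corrected z = (R + 0.5 - E[R]) / SD[R] = (4 + 0.5 - 6.0000) / 1.4907 = -1.0062.
Step 5: Two-sided p-value via normal approximation = 2*(1 - Phi(|z|)) = 0.314305.
Step 6: alpha = 0.1. fail to reject H0.

R = 4, z = -1.0062, p = 0.314305, fail to reject H0.


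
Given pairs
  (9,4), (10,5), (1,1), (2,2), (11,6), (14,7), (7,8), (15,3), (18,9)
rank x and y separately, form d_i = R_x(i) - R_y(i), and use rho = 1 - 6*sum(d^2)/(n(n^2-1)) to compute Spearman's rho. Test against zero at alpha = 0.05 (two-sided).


Step 1: Rank x and y separately (midranks; no ties here).
rank(x): 9->4, 10->5, 1->1, 2->2, 11->6, 14->7, 7->3, 15->8, 18->9
rank(y): 4->4, 5->5, 1->1, 2->2, 6->6, 7->7, 8->8, 3->3, 9->9
Step 2: d_i = R_x(i) - R_y(i); compute d_i^2.
  (4-4)^2=0, (5-5)^2=0, (1-1)^2=0, (2-2)^2=0, (6-6)^2=0, (7-7)^2=0, (3-8)^2=25, (8-3)^2=25, (9-9)^2=0
sum(d^2) = 50.
Step 3: rho = 1 - 6*50 / (9*(9^2 - 1)) = 1 - 300/720 = 0.583333.
Step 4: Under H0, t = rho * sqrt((n-2)/(1-rho^2)) = 1.9001 ~ t(7).
Step 5: Two-sided p-value from the t-distribution with 7 df = 0.099186.
Step 6: alpha = 0.05. fail to reject H0.

rho = 0.5833, p = 0.099186, fail to reject H0 at alpha = 0.05.


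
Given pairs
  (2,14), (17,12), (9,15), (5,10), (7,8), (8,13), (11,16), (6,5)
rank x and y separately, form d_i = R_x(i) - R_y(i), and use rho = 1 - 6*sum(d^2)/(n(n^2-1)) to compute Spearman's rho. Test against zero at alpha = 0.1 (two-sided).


Step 1: Rank x and y separately (midranks; no ties here).
rank(x): 2->1, 17->8, 9->6, 5->2, 7->4, 8->5, 11->7, 6->3
rank(y): 14->6, 12->4, 15->7, 10->3, 8->2, 13->5, 16->8, 5->1
Step 2: d_i = R_x(i) - R_y(i); compute d_i^2.
  (1-6)^2=25, (8-4)^2=16, (6-7)^2=1, (2-3)^2=1, (4-2)^2=4, (5-5)^2=0, (7-8)^2=1, (3-1)^2=4
sum(d^2) = 52.
Step 3: rho = 1 - 6*52 / (8*(8^2 - 1)) = 1 - 312/504 = 0.380952.
Step 4: Under H0, t = rho * sqrt((n-2)/(1-rho^2)) = 1.0092 ~ t(6).
Step 5: Two-sided p-value from the t-distribution with 6 df = 0.351813.
Step 6: alpha = 0.1. fail to reject H0.

rho = 0.3810, p = 0.351813, fail to reject H0 at alpha = 0.1.


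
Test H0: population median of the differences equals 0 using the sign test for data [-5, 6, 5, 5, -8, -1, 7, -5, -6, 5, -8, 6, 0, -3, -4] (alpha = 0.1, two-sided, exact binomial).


Step 1: Discard zero differences. Original n = 15; n_eff = number of nonzero differences = 14.
Nonzero differences (with sign): -5, +6, +5, +5, -8, -1, +7, -5, -6, +5, -8, +6, -3, -4
Step 2: Count signs: positive = 6, negative = 8.
Step 3: Under H0: P(positive) = 0.5, so the number of positives S ~ Bin(14, 0.5).
Step 4: Two-sided exact p-value = sum of Bin(14,0.5) probabilities at or below the observed probability = 0.790527.
Step 5: alpha = 0.1. fail to reject H0.

n_eff = 14, pos = 6, neg = 8, p = 0.790527, fail to reject H0.
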